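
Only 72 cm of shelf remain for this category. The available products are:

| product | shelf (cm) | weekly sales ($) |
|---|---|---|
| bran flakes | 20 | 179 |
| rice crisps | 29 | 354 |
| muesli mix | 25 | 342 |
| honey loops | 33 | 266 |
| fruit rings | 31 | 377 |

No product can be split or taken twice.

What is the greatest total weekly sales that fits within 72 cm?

731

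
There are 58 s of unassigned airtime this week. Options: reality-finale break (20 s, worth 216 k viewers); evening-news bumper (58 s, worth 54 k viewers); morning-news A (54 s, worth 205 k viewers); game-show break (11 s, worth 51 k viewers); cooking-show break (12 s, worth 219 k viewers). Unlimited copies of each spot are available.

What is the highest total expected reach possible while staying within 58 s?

876

4×cooking-show break uses 48 of the 58 s and totals 876.
No other feasible combination exceeds 876.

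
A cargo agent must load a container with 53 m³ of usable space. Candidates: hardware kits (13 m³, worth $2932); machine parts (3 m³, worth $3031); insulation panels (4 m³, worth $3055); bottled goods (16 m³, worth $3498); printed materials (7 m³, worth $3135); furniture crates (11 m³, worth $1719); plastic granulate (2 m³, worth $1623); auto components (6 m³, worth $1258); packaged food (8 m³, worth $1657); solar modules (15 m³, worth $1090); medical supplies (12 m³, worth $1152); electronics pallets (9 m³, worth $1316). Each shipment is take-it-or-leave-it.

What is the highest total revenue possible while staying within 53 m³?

Greedy by ratio would take hardware kits + machine parts + insulation panels + bottled goods + printed materials + plastic granulate + auto components: 51 m³ used, total 18532.
The 6 m³ tied up in auto components is better spent on packaged food — total rises to 18931 (53 m³).
Next best is hardware kits + machine parts + insulation panels + bottled goods + printed materials + plastic granulate + auto components at 18532 (51 m³) — short by 399.

18931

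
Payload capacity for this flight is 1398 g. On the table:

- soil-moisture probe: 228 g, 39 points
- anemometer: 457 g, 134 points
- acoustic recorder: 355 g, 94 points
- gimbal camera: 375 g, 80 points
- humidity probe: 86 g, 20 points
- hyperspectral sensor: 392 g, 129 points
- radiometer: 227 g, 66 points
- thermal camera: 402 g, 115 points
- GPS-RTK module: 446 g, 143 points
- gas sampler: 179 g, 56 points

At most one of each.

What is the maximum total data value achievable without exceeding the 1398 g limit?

By data value per g: hyperspectral sensor 0.33, GPS-RTK module 0.32, gas sampler 0.31, anemometer 0.29 lead.
Greedy by ratio would take humidity probe + hyperspectral sensor + radiometer + GPS-RTK module + gas sampler: 1330 g used, total 414.
The 406 g tied up in radiometer and gas sampler is better spent on anemometer — total rises to 426 (1381 g).
No other feasible combination exceeds 426.

426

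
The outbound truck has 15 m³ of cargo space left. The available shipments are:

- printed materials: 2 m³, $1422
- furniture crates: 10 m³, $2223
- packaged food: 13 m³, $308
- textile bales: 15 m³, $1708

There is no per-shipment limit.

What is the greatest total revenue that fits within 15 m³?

Taking 7×printed materials: 14 m³ used, 9954 in revenue.
Nothing else within 15 m³ beats 9954.

9954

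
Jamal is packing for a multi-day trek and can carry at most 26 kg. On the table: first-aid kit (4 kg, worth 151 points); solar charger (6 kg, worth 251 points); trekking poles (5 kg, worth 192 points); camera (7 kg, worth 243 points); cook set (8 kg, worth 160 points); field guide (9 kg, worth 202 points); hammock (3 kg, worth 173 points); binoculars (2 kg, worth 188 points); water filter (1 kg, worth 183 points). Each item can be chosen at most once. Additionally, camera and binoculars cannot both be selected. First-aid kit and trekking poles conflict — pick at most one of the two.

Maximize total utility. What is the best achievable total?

1189

Best packing: solar charger + trekking poles + field guide + hammock + binoculars + water filter — 26 kg, 1189 total.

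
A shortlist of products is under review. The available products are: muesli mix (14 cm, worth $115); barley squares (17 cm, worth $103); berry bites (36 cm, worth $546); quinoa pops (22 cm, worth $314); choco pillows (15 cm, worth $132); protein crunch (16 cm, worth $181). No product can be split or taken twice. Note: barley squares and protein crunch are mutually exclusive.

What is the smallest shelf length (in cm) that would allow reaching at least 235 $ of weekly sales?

22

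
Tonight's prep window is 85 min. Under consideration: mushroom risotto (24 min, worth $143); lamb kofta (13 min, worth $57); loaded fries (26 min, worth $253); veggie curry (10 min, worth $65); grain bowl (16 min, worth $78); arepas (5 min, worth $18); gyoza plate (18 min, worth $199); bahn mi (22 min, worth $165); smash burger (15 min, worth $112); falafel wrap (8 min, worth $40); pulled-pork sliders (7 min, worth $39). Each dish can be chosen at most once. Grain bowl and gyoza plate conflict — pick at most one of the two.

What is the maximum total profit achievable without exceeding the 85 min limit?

Ranking by ratio (profit/min): gyoza plate 11.06, loaded fries 9.73, bahn mi 7.50, smash burger 7.47.
The ratio ordering already packs tightly: loaded fries + gyoza plate + bahn mi + smash burger, 81 min, 729.
Every other selection either busts 85 min or breaks a pairing rule or fails to beat 729.

729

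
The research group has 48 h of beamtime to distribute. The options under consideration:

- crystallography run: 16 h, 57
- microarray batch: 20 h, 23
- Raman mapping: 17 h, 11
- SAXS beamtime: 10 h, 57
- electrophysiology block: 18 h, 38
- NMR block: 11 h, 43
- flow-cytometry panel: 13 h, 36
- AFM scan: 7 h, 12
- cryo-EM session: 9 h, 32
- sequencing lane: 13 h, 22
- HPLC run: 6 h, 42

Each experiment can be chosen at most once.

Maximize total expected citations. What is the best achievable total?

200

Density check — HPLC run 7.00, SAXS beamtime 5.70, NMR block 3.91 are the best per h.
Filling by ratio: crystallography run + SAXS beamtime + NMR block + HPLC run for 199, with 5 h left unused.
Dropping NMR block frees 11 h; slotting in AFM scan + cryo-EM session (16 h) lifts the total to 200 at 48 h.
Next best is crystallography run + SAXS beamtime + NMR block + HPLC run at 199 (43 h) — short by 1.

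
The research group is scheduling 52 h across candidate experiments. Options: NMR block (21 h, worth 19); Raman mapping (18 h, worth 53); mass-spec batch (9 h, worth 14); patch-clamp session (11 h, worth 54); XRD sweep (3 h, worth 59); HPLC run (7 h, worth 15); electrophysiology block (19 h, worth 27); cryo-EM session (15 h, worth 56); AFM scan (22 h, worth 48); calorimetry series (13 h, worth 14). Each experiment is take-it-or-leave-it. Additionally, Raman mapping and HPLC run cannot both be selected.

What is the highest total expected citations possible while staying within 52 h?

Raman mapping + patch-clamp session + XRD sweep + cryo-EM session uses 47 of the 52 h and totals 222.

222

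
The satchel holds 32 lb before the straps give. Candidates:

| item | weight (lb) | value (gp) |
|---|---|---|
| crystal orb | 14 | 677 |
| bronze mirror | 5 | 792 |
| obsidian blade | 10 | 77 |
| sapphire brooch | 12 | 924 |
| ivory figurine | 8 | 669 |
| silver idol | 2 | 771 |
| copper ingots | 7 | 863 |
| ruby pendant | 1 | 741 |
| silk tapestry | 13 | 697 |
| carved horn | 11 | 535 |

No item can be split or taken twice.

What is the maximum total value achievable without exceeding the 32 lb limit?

4091

Density check — ruby pendant 741.00, silver idol 385.50, bronze mirror 158.40, copper ingots 123.29 are the best per lb.
Filling by ratio: bronze mirror + ivory figurine + silver idol + copper ingots + ruby pendant for 3836, with 9 lb left unused.
Replace ivory figurine with sapphire brooch: the trade gains 255 net, giving 4091 at 27 lb.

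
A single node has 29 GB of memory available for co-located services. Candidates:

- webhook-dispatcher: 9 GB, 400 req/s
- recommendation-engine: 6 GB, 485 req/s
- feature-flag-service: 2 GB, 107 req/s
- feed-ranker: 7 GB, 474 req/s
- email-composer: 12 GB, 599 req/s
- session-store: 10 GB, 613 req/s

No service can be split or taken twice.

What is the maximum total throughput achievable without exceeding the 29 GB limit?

1697

Greedy by ratio would take recommendation-engine + feature-flag-service + feed-ranker + session-store: 25 GB used, total 1679.
Replace feature-flag-service and feed-ranker with email-composer: the trade gains 18 net, giving 1697 at 28 GB.
The closest alternative, feed-ranker + email-composer + session-store, reaches only 1686.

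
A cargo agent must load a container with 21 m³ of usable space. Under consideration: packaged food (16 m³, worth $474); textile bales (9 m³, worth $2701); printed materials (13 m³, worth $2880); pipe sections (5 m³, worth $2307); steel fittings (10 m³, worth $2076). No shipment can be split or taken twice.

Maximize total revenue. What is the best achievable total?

5187

The ratio heuristic lands on textile bales + pipe sections (5008) but leaves 7 m³ idle.
The 9 m³ tied up in textile bales is better spent on printed materials — total rises to 5187 (18 m³).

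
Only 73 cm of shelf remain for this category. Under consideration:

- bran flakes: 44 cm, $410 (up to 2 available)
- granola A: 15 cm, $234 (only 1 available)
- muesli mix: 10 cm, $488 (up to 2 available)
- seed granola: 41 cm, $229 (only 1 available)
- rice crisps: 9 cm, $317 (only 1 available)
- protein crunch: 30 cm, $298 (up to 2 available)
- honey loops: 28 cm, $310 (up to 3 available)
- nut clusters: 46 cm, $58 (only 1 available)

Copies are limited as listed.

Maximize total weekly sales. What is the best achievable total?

1837

Taking granola A + 2×muesli mix + rice crisps + honey loops: 72 cm used, 1837 in weekly sales.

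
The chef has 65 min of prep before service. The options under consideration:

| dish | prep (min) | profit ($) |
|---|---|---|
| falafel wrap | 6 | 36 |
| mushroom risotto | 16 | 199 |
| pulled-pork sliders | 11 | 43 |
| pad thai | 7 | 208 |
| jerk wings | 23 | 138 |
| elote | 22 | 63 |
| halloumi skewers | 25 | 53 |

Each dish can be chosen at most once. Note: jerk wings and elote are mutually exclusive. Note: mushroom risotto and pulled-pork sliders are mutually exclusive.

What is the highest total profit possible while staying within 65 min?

581

By profit per min: pad thai 29.71, mushroom risotto 12.44, falafel wrap 6.00 lead.
Taking falafel wrap + mushroom risotto + pad thai + jerk wings: 52 min used, 581 in profit.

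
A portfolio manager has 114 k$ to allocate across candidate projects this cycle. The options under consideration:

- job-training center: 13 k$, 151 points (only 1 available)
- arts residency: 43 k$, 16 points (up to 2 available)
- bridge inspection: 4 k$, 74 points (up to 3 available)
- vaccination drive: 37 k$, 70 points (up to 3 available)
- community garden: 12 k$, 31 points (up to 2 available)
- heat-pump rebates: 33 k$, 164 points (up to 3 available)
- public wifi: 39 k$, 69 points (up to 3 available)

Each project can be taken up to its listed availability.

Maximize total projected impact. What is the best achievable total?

Density check — bridge inspection 18.50, job-training center 11.62, heat-pump rebates 4.97 are the best per k$.
The ratio ordering already packs tightly: job-training center + 3×bridge inspection + community garden + 2×heat-pump rebates, 103 k$, 732.
No other feasible combination exceeds 732.

732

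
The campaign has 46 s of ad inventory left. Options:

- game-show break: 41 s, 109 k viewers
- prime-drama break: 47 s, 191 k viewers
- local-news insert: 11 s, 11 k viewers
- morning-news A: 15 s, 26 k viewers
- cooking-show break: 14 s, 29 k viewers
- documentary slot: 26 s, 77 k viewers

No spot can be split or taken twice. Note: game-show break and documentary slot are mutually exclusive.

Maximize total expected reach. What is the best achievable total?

By expected reach per s: prime-drama break 4.06, documentary slot 2.96, game-show break 2.66, cooking-show break 2.07 lead.
The ratio heuristic lands on cooking-show break + documentary slot (106) but leaves 6 s idle.
Replace cooking-show break and documentary slot with game-show break: the trade gains 3 net, giving 109 at 41 s.

109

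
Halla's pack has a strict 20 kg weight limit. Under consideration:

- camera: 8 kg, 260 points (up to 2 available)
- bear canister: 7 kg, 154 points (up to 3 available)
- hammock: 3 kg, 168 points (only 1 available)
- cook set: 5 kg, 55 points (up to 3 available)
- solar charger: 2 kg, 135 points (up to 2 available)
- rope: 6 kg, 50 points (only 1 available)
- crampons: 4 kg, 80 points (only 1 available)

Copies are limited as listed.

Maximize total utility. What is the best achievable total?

790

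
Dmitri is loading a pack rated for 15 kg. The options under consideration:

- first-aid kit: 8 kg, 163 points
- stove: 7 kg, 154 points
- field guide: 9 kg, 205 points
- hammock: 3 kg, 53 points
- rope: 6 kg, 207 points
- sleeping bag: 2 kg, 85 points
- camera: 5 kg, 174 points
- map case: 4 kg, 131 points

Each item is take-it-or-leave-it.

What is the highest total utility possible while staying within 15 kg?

A density-first pass picks rope + sleeping bag + camera — 466 at 13 kg.
Dropping sleeping bag frees 2 kg; slotting in map case (4 kg) lifts the total to 512 at 15 kg.
Every other selection either busts 15 kg or fails to beat 512.

512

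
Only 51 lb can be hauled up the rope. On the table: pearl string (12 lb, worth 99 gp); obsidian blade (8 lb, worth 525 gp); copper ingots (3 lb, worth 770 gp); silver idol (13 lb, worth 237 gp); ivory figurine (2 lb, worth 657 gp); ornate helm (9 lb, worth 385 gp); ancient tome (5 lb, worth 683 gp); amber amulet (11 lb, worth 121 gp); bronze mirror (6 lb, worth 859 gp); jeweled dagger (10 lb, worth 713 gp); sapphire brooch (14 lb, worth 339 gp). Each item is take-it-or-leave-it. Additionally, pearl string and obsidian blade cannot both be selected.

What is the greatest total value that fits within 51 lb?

Taking obsidian blade + copper ingots + ivory figurine + ornate helm + ancient tome + bronze mirror + jeweled dagger: 43 lb used, 4592 in value.
Runner-up obsidian blade + copper ingots + ivory figurine + ancient tome + bronze mirror + jeweled dagger + sapphire brooch tops out at 4546.

4592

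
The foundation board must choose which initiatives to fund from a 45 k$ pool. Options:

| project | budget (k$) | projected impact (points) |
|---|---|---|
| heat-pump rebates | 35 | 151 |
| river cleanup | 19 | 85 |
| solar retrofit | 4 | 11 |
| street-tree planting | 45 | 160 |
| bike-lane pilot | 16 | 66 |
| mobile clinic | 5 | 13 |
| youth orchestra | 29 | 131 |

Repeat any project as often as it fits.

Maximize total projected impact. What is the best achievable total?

197

The ratio ordering already packs tightly: bike-lane pilot + youth orchestra, 45 k$, 197.
That's the maximum — no swap from here does better than 197.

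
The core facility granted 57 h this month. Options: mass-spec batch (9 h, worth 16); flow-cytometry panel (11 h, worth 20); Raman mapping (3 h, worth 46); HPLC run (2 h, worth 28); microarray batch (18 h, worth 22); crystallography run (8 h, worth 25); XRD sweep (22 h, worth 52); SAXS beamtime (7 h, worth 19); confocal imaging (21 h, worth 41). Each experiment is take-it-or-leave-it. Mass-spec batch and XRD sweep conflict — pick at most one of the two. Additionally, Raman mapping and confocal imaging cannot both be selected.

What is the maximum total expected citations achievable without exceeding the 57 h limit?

Ranking by ratio (expected citations/h): Raman mapping 15.33, HPLC run 14.00, crystallography run 3.12, SAXS beamtime 2.71.
Flow-cytometry panel + Raman mapping + HPLC run + crystallography run + XRD sweep + SAXS beamtime uses 53 of the 57 h and totals 190.

190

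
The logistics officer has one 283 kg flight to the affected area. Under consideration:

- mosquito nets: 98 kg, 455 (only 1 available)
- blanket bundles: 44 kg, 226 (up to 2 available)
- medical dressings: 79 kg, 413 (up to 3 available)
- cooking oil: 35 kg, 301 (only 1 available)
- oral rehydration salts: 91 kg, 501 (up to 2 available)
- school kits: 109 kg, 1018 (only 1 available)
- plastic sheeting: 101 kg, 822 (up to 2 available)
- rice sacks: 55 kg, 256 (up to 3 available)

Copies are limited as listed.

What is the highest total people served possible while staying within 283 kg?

Greedy by ratio would take cooking oil + school kits + plastic sheeting: 245 kg used, total 2141.
Dropping school kits frees 109 kg; slotting in blanket bundles + plastic sheeting (145 kg) lifts the total to 2171 at 281 kg.
The spare 2 kg is too small for any remaining supply, and no exchange beats 2171.

2171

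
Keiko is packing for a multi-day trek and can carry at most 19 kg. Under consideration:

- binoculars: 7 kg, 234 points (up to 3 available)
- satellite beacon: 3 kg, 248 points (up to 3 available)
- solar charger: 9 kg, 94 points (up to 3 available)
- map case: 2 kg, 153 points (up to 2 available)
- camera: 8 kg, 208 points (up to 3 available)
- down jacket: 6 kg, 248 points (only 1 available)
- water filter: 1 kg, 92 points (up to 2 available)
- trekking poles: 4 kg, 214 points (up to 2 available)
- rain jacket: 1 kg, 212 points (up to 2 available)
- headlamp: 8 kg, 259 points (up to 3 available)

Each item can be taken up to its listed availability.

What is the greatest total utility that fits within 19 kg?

1719

Density check — rain jacket 212.00, water filter 92.00, satellite beacon 82.67 are the best per kg.
Greedy by ratio would take 3×satellite beacon + 2×map case + 2×water filter + 2×rain jacket: 17 kg used, total 1658.
The 2 kg tied up in map case is better spent on trekking poles — total rises to 1719 (19 kg).
That's the maximum — no swap from here does better than 1719.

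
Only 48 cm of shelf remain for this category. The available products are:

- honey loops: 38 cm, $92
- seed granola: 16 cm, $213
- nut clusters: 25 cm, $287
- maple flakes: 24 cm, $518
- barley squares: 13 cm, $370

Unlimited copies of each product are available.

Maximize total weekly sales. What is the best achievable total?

Taking 3×barley squares: 39 cm used, 1110 in weekly sales.
Every other selection either busts 48 cm or fails to beat 1110.

1110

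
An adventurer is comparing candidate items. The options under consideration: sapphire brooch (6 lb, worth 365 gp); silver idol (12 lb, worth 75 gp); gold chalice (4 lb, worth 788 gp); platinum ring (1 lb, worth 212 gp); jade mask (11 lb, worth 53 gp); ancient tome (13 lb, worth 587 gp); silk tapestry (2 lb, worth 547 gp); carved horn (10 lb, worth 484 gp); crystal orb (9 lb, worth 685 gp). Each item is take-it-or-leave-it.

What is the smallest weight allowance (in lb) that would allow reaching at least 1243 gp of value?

6

Need the lightest bundle worth ≥ 1243.
gold chalice + silk tapestry reaches 1335 using 6 lb.
No combination under 6 lb hits 1243.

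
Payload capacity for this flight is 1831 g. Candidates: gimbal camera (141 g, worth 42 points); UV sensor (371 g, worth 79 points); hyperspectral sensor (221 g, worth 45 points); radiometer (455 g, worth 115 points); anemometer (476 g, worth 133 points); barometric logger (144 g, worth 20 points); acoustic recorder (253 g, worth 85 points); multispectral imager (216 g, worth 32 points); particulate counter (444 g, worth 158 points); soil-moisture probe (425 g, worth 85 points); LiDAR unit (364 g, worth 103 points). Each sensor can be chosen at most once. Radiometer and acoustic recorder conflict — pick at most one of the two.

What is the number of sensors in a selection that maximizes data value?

6

Best achievable data value is 541.
gimbal camera + anemometer + barometric logger + acoustic recorder + particulate counter + LiDAR unit hits 541 at 1822 g.
Any selection reaching 541 contains exactly 6 sensors.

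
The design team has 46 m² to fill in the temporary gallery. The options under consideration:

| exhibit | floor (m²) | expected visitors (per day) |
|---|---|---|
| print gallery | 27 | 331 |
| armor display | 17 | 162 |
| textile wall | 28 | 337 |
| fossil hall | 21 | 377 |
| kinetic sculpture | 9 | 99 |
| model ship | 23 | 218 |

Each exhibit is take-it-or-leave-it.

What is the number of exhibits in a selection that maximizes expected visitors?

2

Optimal total is 595.
One optimal bundle: fossil hall + model ship (44 m²).
Any selection reaching 595 contains exactly 2 exhibits.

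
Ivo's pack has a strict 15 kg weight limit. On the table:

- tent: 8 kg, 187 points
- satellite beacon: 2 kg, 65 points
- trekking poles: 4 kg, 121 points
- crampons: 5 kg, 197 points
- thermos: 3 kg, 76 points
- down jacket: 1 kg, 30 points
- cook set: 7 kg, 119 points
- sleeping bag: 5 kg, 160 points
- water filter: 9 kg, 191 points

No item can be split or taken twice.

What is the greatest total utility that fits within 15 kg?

508

Greedy by ratio would take satellite beacon + crampons + down jacket + sleeping bag: 13 kg used, total 452.
Replace satellite beacon with trekking poles: the trade gains 56 net, giving 508 at 15 kg.
The closest alternative, satellite beacon + crampons + thermos + sleeping bag, reaches only 498.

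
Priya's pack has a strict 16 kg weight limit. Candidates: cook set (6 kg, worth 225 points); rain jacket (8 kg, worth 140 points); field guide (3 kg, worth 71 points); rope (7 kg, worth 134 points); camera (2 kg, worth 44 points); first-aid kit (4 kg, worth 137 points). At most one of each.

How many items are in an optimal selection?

Optimal total is 477.
cook set + field guide + camera + first-aid kit hits 477 at 15 kg.
Any selection reaching 477 contains exactly 4 items.

4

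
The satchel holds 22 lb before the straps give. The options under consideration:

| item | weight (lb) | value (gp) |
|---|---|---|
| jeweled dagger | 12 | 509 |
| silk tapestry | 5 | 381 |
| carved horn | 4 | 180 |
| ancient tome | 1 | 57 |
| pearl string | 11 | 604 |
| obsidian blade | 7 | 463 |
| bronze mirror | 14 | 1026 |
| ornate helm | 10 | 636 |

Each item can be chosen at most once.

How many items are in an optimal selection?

Best achievable value is 1546.
For example ancient tome + obsidian blade + bronze mirror achieves it, using 22 lb.
Every optimal selection uses 3 items.

3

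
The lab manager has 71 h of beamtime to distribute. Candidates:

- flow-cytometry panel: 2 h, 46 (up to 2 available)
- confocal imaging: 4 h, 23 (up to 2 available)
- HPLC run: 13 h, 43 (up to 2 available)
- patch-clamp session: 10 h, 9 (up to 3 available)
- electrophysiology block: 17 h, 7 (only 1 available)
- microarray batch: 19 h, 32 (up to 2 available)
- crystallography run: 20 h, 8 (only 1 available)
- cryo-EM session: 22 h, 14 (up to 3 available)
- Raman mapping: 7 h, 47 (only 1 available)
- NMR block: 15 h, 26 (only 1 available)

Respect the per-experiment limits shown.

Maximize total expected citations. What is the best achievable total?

Best packing: 2×flow-cytometry panel + 2×confocal imaging + 2×HPLC run + patch-clamp session + Raman mapping + NMR block — 70 h, 306 total.
That's the maximum — no swap from here does better than 306.

306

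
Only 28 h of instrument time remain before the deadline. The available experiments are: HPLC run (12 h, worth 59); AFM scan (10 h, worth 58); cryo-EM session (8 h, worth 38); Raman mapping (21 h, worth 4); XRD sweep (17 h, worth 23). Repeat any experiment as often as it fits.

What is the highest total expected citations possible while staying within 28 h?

By expected citations per h: AFM scan 5.80, HPLC run 4.92, cryo-EM session 4.75, XRD sweep 1.35 lead.
Best packing: 2×AFM scan + cryo-EM session — 28 h, 154 total.
Every other selection either busts 28 h or fails to beat 154.

154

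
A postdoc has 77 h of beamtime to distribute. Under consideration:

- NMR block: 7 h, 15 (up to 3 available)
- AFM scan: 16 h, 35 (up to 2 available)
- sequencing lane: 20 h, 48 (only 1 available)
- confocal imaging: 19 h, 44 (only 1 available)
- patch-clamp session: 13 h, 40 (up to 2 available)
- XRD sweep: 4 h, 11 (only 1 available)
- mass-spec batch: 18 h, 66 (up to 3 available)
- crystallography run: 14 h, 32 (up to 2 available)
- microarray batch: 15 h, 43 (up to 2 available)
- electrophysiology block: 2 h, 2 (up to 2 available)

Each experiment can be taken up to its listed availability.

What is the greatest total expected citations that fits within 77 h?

256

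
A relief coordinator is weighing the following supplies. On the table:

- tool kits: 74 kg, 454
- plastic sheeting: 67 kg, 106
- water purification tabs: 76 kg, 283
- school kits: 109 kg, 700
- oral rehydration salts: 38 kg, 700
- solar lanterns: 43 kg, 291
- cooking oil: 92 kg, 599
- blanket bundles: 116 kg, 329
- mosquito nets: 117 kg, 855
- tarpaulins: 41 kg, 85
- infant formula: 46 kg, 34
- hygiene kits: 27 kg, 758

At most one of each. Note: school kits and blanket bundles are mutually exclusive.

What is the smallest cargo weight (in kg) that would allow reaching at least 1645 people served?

Minimise kg subject to total people served ≥ 1645.
Taking oral rehydration salts + solar lanterns + hygiene kits gives 1749 (≥ 1645) for 108 kg.
Any bundle with less than 108 kg falls short of 1645.

108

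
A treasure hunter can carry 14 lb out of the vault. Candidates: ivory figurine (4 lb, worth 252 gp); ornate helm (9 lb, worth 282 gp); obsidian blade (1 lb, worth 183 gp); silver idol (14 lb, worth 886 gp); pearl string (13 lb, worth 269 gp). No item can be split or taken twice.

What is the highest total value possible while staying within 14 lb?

886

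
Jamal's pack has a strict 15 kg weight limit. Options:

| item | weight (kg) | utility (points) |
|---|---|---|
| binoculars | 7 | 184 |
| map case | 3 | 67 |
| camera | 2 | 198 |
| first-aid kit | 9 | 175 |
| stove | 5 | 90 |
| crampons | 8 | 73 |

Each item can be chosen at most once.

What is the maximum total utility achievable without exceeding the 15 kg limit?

Ranking by ratio (utility/kg): camera 99.00, binoculars 26.29, map case 22.33.
Taking the top-ratio items first gives binoculars + map case + camera for 449 (12 kg).
Replace map case with stove: the trade gains 23 net, giving 472 at 14 kg.

472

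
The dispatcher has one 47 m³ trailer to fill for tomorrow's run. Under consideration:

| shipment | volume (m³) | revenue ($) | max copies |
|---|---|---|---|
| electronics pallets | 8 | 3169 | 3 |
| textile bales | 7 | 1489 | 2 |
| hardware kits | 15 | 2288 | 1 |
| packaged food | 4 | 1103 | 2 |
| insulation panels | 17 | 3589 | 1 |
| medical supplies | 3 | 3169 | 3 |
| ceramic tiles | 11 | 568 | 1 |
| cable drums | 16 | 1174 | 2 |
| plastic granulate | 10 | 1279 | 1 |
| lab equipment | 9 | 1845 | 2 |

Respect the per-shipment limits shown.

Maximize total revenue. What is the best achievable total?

Greedy by ratio would take 3×electronics pallets + 2×packaged food + 3×medical supplies: 41 m³ used, total 21220.
Dropping 2×packaged food frees 8 m³; slotting in 2×textile bales (14 m³) lifts the total to 21992 at 47 m³.
Every other selection either busts 47 m³ or exceeds an availability limit or fails to beat 21992.

21992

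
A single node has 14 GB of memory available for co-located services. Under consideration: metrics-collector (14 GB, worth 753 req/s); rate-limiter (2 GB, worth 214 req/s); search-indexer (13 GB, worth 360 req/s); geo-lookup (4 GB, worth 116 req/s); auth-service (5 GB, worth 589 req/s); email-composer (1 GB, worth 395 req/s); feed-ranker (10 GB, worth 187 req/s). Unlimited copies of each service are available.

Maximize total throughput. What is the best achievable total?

5530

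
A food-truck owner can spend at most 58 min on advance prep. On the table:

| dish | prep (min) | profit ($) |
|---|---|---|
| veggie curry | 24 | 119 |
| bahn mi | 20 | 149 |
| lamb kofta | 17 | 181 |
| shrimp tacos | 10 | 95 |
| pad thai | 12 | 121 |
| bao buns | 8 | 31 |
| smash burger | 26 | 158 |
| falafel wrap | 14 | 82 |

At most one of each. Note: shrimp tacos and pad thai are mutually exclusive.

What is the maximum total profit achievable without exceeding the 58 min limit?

482

Best packing: bahn mi + lamb kofta + pad thai + bao buns — 57 min, 482 total.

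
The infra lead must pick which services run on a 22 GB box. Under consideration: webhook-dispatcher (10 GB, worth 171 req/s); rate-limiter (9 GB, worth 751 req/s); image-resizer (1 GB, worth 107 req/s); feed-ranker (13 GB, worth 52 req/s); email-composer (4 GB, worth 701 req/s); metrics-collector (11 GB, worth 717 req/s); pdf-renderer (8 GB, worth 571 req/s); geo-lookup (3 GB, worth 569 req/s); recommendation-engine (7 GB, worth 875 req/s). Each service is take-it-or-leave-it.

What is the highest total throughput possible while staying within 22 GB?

The ratio heuristic lands on image-resizer + email-composer + geo-lookup + recommendation-engine (2252) but leaves 7 GB idle.
The 1 GB tied up in image-resizer is better spent on pdf-renderer — total rises to 2716 (22 GB).
No other feasible combination exceeds 2716.

2716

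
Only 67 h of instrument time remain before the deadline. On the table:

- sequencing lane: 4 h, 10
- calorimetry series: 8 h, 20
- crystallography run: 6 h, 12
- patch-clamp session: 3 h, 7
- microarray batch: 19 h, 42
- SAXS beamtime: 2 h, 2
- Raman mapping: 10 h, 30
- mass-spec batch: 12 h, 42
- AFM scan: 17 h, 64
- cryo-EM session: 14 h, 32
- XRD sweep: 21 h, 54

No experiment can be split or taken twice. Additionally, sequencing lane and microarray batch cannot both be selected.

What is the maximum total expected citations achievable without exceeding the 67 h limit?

207

Sequencing lane + patch-clamp session + Raman mapping + mass-spec batch + AFM scan + XRD sweep uses 67 of the 67 h and totals 207.
No other feasible combination exceeds 207.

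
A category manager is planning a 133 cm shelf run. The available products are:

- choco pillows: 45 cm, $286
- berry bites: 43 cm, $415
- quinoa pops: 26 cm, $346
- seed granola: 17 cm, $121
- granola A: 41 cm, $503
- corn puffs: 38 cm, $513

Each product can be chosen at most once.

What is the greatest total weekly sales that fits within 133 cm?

The ratio ordering already packs tightly: quinoa pops + seed granola + granola A + corn puffs, 122 cm, 1483.

1483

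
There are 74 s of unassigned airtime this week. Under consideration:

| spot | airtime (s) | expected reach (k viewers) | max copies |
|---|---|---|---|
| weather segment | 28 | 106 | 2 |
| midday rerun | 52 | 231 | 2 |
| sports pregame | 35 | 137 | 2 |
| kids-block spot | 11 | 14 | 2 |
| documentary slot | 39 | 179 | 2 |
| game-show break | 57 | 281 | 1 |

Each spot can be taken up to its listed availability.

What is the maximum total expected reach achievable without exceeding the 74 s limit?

316

Ranking by ratio (expected reach/s): game-show break 4.93, documentary slot 4.59, midday rerun 4.44.
A density-first pass picks kids-block spot + game-show break — 295 at 68 s.
Dropping kids-block spot and game-show break frees 68 s; slotting in sports pregame + documentary slot (74 s) lifts the total to 316 at 74 s.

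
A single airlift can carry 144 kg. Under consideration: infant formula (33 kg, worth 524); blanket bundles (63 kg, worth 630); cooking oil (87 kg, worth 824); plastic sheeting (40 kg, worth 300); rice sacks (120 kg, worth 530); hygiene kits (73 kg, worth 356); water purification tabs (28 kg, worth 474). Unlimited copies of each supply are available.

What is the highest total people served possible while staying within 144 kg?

The ratio ordering already packs tightly: 5×water purification tabs, 140 kg, 2370.
That's the maximum — no swap from here does better than 2370.

2370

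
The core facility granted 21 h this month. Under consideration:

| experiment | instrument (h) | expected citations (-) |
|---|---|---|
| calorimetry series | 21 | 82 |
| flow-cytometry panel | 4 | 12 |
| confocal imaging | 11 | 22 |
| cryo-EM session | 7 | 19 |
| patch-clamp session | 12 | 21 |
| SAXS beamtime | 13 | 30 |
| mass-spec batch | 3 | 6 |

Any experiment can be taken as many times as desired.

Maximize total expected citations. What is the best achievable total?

82

By expected citations per h: calorimetry series 3.90, flow-cytometry panel 3.00, cryo-EM session 2.71, SAXS beamtime 2.31 lead.
Taking calorimetry series: 21 h used, 82 in expected citations.
No other feasible combination exceeds 82.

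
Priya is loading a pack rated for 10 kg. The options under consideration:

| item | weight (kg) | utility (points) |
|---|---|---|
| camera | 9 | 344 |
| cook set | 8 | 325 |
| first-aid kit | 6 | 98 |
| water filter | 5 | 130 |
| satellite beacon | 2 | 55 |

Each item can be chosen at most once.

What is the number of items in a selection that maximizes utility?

2

The maximum utility within 10 kg is 380.
For example cook set + satellite beacon achieves it, using 10 kg.
Every optimal selection uses 2 items.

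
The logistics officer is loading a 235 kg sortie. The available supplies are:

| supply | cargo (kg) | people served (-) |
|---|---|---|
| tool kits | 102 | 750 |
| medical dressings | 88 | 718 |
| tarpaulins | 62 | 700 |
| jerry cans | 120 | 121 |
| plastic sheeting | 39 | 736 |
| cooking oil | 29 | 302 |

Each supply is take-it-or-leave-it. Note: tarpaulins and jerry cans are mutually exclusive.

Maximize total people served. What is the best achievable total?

A density-first pass picks medical dressings + tarpaulins + plastic sheeting + cooking oil — 2456 at 218 kg.
Replace medical dressings with tool kits: the trade gains 32 net, giving 2488 at 232 kg.

2488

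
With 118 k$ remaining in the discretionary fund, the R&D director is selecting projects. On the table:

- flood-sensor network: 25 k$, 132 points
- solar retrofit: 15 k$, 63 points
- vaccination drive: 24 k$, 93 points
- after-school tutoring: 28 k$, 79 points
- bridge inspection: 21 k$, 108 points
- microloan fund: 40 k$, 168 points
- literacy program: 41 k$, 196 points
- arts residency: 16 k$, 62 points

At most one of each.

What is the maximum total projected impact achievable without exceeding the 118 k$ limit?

561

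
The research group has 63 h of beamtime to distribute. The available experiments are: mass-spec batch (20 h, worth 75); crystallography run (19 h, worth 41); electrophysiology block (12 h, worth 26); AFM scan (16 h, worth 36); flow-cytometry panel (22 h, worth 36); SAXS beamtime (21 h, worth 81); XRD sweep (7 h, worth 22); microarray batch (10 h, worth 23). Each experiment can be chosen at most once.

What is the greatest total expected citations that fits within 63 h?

205

Taking the top-ratio experiments first gives mass-spec batch + SAXS beamtime + XRD sweep + microarray batch for 201 (58 h).
Dropping XRD sweep frees 7 h; slotting in electrophysiology block (12 h) lifts the total to 205 at 63 h.
Every other selection either busts 63 h or fails to beat 205.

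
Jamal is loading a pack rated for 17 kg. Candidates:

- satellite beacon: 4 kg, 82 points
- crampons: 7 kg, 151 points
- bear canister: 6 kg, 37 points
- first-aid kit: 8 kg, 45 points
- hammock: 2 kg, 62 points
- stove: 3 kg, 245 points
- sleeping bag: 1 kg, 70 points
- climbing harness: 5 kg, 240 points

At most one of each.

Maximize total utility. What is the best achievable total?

706

Filling by ratio: satellite beacon + hammock + stove + sleeping bag + climbing harness for 699, with 2 kg left unused.
Dropping satellite beacon and hammock frees 6 kg; slotting in crampons (7 kg) lifts the total to 706 at 16 kg.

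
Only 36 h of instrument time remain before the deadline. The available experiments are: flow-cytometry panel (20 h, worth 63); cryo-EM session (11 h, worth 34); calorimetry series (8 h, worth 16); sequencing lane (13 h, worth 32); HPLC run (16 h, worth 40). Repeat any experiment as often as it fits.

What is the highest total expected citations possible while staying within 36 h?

103

A density-first pass picks flow-cytometry panel + cryo-EM session — 97 at 31 h.
The 11 h tied up in cryo-EM session is better spent on HPLC run — total rises to 103 (36 h).
Nothing else within 36 h beats 103.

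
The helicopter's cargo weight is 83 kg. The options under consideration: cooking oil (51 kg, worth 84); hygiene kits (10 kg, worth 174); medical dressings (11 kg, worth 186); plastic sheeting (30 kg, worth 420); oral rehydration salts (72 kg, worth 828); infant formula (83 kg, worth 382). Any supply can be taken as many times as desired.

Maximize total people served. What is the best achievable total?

A density-first pass picks 8×hygiene kits — 1392 at 80 kg.
The 30 kg tied up in 3×hygiene kits is better spent on 3×medical dressings — total rises to 1428 (83 kg).
Every other selection either busts 83 kg or fails to beat 1428.

1428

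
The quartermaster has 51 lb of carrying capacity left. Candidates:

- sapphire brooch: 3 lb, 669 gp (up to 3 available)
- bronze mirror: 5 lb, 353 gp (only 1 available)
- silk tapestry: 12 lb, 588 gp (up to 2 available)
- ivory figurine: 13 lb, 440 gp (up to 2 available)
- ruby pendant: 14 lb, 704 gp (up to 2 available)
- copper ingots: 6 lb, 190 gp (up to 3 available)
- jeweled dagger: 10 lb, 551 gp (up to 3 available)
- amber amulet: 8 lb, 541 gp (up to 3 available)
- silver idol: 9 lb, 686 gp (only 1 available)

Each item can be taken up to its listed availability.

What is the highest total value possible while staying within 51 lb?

4716

Density check — sapphire brooch 223.00, silver idol 76.22, bronze mirror 70.60, amber amulet 67.62 are the best per lb.
The ratio heuristic lands on 3×sapphire brooch + bronze mirror + 3×amber amulet + silver idol (4669) but leaves 4 lb idle.
Dropping amber amulet frees 8 lb; slotting in silk tapestry (12 lb) lifts the total to 4716 at 51 lb.
That's the maximum — no swap from here does better than 4716.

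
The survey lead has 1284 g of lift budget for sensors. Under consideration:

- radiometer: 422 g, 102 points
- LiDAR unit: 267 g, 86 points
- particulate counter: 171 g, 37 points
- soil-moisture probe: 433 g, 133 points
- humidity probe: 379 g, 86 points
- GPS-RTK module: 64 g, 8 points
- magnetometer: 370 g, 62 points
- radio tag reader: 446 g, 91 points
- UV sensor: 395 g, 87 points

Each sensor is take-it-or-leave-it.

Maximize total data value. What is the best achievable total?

The ratio heuristic lands on radiometer + LiDAR unit + soil-moisture probe + GPS-RTK module (329) but leaves 98 g idle.
Replace radiometer and GPS-RTK module with particulate counter + UV sensor: the trade gains 14 net, giving 343 at 1266 g.

343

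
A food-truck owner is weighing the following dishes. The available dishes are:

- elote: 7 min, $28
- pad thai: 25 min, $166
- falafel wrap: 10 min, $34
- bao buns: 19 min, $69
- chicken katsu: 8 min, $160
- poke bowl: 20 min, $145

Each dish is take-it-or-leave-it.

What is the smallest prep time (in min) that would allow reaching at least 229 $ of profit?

27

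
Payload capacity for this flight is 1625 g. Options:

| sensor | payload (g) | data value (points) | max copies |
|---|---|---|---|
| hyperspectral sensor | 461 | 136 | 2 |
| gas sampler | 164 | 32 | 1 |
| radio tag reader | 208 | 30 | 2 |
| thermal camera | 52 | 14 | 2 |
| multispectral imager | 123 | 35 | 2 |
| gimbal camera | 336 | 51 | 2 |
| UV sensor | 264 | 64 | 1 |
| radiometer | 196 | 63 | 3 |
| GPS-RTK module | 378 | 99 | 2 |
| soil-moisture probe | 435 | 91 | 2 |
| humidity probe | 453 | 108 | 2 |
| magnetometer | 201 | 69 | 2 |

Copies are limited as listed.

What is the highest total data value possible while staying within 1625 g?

501

The ratio heuristic lands on hyperspectral sensor + multispectral imager + 3×radiometer + 2×magnetometer (498) but leaves 51 g idle.
The 515 g tied up in multispectral imager and 2×radiometer is better spent on hyperspectral sensor + 2×thermal camera — total rises to 501 (1624 g).
No other feasible combination exceeds 501.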